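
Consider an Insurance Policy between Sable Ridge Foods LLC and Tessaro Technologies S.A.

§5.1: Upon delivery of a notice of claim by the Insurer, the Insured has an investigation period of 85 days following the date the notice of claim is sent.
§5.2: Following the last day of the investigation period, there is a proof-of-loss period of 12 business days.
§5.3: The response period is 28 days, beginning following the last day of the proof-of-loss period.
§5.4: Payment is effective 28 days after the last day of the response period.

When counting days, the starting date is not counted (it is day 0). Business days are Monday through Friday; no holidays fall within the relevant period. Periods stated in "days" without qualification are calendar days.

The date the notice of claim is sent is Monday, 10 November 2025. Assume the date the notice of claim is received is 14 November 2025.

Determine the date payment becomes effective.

16 April 2026

The last day of the investigation period: 10 November 2025 + 85 days = 3 February 2026.
From Tuesday, 3 February 2026, 12 business days (Feb 4, Feb 5, Feb 6, Feb 9, …, Feb 17, Feb 18, Feb 19, skipping weekends) brings us to Thursday, 19 February 2026, which is the last day of the proof-of-loss period.
The last day of the response period: 28 calendar days after 19 February 2026 is 19 March 2026.
Adding 28 calendar days to 19 March 2026 gives 16 April 2026, which is the date payment becomes effective.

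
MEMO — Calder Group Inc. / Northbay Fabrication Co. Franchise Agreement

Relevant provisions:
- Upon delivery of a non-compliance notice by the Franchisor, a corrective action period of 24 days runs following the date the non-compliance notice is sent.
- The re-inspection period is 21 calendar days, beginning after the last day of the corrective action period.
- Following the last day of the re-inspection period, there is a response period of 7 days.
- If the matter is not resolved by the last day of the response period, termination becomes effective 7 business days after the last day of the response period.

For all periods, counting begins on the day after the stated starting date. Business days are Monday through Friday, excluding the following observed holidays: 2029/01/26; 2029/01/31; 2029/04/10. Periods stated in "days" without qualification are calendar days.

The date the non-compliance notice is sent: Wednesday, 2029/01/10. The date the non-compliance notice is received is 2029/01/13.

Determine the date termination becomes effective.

The last day of the corrective action period: 24 calendar days after 2029/01/10 is 2029/02/03.
The last day of the re-inspection period: 21 calendar days after 2029/02/03 is 2029/02/24.
The last day of the response period: 7 calendar days after 2029/02/24 is 2029/03/03.
The date termination becomes effective: 7 business days after Saturday, 2029/03/03, skipping weekends — Mar 5, Mar 6, Mar 7, Mar 8, Mar 9, Mar 12, Mar 13 — lands on Tuesday, 2029/03/13.

2029/03/13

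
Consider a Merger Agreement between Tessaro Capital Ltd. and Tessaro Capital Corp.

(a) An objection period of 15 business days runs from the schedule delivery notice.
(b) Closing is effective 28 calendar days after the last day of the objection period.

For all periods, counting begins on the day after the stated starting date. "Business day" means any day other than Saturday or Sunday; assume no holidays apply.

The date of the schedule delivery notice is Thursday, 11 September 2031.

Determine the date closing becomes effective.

The last day of the objection period: counting 15 business days from Thursday, 11 September 2031 (Sep 12, Sep 15, Sep 16, Sep 17, …, Sep 30, Oct 1, Oct 2, skipping weekends) reaches Thursday, 2 October 2031.
The date closing becomes effective: 2 October 2031 + 28 days = 30 October 2031.

30 October 2031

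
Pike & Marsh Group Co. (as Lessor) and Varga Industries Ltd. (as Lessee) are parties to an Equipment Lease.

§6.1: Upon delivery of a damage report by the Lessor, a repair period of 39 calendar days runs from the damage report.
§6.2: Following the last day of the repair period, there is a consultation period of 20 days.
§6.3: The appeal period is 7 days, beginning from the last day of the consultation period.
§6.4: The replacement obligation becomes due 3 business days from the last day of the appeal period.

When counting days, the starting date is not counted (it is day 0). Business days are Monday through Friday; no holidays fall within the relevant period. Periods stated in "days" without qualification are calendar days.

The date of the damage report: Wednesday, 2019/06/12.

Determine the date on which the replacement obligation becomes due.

Adding 39 calendar days to 2019/06/12 gives 2019/07/21, which is the last day of the repair period.
The last day of the consultation period: 2019/07/21 + 20 days = 2019/08/10.
The last day of the appeal period: 2019/08/10 + 7 days = 2019/08/17.
The date on which the replacement obligation becomes due: counting 3 business days from Saturday, 2019/08/17 (Aug 19, Aug 20, Aug 21, skipping weekends) reaches Wednesday, 2019/08/21.

2019/08/21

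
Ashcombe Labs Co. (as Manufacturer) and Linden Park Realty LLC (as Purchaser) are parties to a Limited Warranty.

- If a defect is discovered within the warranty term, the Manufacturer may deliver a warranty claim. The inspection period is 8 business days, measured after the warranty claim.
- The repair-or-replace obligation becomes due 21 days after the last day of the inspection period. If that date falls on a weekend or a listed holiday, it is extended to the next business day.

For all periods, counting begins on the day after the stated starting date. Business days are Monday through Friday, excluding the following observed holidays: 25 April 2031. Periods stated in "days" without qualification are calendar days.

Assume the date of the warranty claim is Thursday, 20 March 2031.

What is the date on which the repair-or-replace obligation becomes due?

22 April 2031

From Thursday, 20 March 2031, 8 business days (Mar 21, Mar 24, Mar 25, Mar 26, Mar 27, Mar 28, Mar 31, Apr 1, skipping weekends) brings us to Tuesday, 1 April 2031, which is the last day of the inspection period.
Adding 21 calendar days to 1 April 2031 gives 22 April 2031, which is the date on which the repair-or-replace obligation becomes due. 22 April 2031 is a Tuesday and is not a listed holiday, so no roll-forward applies.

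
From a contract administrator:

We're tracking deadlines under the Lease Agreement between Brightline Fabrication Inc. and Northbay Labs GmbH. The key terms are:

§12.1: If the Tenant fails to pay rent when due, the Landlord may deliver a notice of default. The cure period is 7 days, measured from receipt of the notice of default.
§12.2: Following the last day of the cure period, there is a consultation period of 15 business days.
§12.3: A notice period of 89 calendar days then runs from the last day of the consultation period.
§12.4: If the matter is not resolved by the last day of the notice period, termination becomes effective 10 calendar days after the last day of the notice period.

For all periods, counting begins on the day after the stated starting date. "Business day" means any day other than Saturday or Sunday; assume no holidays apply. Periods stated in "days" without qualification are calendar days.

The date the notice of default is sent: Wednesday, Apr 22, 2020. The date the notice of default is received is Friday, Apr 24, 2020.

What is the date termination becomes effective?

Aug 29, 2020

The last day of the cure period: Apr 24, 2020 + 7 days = May 1, 2020.
The last day of the consultation period: counting 15 business days from Friday, May 1, 2020 (May 4, May 5, May 6, May 7, …, May 20, May 21, May 22, skipping weekends) reaches Friday, May 22, 2020.
The last day of the notice period: May 22, 2020 + 89 days = Aug 19, 2020.
Adding 10 calendar days to Aug 19, 2020 gives Aug 29, 2020, which is the date termination becomes effective.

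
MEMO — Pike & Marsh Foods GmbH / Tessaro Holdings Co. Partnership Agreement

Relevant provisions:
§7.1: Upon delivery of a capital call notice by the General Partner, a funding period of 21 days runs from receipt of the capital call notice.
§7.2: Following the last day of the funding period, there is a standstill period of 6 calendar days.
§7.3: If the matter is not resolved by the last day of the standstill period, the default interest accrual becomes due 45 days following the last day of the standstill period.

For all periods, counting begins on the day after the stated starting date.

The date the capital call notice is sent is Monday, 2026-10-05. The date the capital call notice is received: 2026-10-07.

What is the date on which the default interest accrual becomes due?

2026-12-18

Adding 21 calendar days to 2026-10-07 gives 2026-10-28, which is the last day of the funding period.
Adding 6 calendar days to 2026-10-28 gives 2026-11-03, which is the last day of the standstill period.
Adding 45 calendar days to 2026-11-03 gives 2026-12-18, which is the date on which the default interest accrual becomes due.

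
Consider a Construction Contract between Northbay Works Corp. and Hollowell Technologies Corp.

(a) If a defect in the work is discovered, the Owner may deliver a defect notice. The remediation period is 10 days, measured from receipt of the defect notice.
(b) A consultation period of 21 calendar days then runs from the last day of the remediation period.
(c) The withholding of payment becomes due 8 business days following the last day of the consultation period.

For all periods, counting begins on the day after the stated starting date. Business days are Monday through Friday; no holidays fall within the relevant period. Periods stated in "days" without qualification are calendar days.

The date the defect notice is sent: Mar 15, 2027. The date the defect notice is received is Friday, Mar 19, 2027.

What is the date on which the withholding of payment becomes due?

Apr 29, 2027

The last day of the remediation period: 10 calendar days after Mar 19, 2027 is Mar 29, 2027.
Adding 21 calendar days to Mar 29, 2027 gives Apr 19, 2027, which is the last day of the consultation period.
The date on which the withholding of payment becomes due: 8 business days after Monday, Apr 19, 2027, skipping weekends — Apr 20, Apr 21, Apr 22, Apr 23, Apr 26, Apr 27, Apr 28, Apr 29 — lands on Thursday, Apr 29, 2027.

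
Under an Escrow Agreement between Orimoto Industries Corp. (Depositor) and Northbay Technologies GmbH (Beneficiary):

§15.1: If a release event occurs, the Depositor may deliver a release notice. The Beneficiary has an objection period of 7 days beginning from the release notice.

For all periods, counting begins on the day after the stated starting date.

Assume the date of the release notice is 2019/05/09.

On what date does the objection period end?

2019/05/16

The last day of the objection period: 7 calendar days after 2019/05/09 is 2019/05/16.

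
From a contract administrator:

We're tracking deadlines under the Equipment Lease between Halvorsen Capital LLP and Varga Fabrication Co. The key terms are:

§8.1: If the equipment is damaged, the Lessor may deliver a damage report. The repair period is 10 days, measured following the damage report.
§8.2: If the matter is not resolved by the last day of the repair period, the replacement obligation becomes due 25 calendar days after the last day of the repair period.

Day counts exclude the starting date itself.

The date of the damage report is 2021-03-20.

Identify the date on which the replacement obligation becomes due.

2021-04-24

The last day of the repair period: 2021-03-20 + 10 days = 2021-03-30.
Adding 25 calendar days to 2021-03-30 gives 2021-04-24, which is the date on which the replacement obligation becomes due.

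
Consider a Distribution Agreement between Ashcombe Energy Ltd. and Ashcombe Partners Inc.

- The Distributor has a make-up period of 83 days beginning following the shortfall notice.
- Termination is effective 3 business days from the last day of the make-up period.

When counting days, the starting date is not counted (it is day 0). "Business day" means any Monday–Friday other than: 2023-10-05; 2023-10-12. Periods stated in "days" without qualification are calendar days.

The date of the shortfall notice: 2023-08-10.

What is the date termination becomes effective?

2023-11-06

Adding 83 calendar days to 2023-08-10 gives 2023-11-01, which is the last day of the make-up period.
The date termination becomes effective: counting 3 business days from Wednesday, 2023-11-01 (Nov 2, Nov 3, Nov 6, skipping weekends) reaches Monday, 2023-11-06.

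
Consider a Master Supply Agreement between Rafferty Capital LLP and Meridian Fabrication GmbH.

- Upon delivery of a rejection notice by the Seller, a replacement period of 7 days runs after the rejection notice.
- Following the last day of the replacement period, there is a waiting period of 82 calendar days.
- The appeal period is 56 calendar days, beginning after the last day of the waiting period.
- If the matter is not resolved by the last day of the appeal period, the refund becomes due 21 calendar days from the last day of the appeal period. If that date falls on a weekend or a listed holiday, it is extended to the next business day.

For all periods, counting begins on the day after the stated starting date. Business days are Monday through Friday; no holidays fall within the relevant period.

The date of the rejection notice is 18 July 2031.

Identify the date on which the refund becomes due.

The last day of the replacement period: 18 July 2031 + 7 days = 25 July 2031.
The last day of the waiting period: 82 calendar days after 25 July 2031 is 15 October 2031.
The last day of the appeal period: 15 October 2031 + 56 days = 10 December 2031.
The date on which the refund becomes due: 21 calendar days after 10 December 2031 is 31 December 2031. 31 December 2031 is a Wednesday, so no roll-forward applies.

31 December 2031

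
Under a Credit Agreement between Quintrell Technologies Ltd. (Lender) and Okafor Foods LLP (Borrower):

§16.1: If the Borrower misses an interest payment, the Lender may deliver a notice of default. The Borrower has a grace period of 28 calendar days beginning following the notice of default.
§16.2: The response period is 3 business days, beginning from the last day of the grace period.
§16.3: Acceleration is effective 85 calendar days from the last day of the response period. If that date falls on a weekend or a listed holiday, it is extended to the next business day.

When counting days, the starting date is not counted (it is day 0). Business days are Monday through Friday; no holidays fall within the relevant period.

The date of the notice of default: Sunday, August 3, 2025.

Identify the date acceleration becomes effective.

Adding 28 calendar days to August 3, 2025 gives August 31, 2025, which is the last day of the grace period.
From Sunday, August 31, 2025, 3 business days (Sep 1, Sep 2, Sep 3, skipping weekends) brings us to Wednesday, September 3, 2025, which is the last day of the response period.
Adding 85 calendar days to September 3, 2025 gives November 27, 2025, which is the date acceleration becomes effective. November 27, 2025 is a Thursday, so no roll-forward applies.

November 27, 2025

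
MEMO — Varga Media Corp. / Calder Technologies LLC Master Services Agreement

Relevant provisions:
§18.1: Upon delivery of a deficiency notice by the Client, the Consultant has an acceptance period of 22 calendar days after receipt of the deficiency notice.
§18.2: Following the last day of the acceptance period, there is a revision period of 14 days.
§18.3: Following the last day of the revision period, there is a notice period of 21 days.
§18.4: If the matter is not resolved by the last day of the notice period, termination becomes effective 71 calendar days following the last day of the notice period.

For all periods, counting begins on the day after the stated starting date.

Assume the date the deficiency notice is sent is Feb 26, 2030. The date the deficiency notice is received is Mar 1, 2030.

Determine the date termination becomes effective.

The last day of the acceptance period: Mar 1, 2030 + 22 days = Mar 23, 2030.
Adding 14 calendar days to Mar 23, 2030 gives Apr 6, 2030, which is the last day of the revision period.
Adding 21 calendar days to Apr 6, 2030 gives Apr 27, 2030, which is the last day of the notice period.
The date termination becomes effective: 71 calendar days after Apr 27, 2030 is Jul 7, 2030.

Jul 7, 2030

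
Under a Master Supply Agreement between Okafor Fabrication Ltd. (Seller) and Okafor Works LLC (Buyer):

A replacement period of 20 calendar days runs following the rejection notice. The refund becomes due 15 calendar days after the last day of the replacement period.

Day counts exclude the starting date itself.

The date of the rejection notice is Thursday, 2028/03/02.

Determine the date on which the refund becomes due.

2028/04/06

Adding 20 calendar days to 2028/03/02 gives 2028/03/22, which is the last day of the replacement period.
Adding 15 calendar days to 2028/03/22 gives 2028/04/06, which is the date on which the refund becomes due.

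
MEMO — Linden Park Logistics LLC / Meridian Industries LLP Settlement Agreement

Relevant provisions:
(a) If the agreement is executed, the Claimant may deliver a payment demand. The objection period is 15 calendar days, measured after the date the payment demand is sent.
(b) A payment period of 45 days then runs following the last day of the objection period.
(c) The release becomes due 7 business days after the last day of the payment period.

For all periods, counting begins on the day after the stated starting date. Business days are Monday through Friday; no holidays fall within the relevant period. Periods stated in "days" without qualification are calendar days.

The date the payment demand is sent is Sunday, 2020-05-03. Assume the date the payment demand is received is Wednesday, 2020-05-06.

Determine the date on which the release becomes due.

Adding 15 calendar days to 2020-05-03 gives 2020-05-18, which is the last day of the objection period.
Adding 45 calendar days to 2020-05-18 gives 2020-07-02, which is the last day of the payment period.
The date on which the release becomes due: counting 7 business days from Thursday, 2020-07-02 (Jul 3, Jul 6, Jul 7, Jul 8, Jul 9, Jul 10, Jul 13, skipping weekends) reaches Monday, 2020-07-13.

2020-07-13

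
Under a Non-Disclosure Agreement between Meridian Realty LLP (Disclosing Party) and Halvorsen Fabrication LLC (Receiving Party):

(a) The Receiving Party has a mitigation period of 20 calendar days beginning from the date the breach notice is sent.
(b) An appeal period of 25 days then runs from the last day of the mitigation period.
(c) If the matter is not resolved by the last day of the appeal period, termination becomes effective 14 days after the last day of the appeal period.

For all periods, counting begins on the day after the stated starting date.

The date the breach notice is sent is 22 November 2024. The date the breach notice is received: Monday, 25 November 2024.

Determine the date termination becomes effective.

20 January 2025

The last day of the mitigation period: 20 calendar days after 22 November 2024 is 12 December 2024.
The last day of the appeal period: 12 December 2024 + 25 days = 6 January 2025.
The date termination becomes effective: 14 calendar days after 6 January 2025 is 20 January 2025.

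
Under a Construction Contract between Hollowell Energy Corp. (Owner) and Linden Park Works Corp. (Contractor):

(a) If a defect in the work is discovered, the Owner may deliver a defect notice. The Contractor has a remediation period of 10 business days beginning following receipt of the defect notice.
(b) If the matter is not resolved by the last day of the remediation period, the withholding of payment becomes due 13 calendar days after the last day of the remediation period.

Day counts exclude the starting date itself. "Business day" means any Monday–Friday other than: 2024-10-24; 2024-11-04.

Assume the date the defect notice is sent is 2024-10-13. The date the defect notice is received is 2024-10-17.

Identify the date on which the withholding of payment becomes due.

The last day of the remediation period: 10 business days after Thursday, 2024-10-17, skipping weekends and the listed holiday on Oct 24 — Oct 18, Oct 21, Oct 22, Oct 23, Oct 25, Oct 28, Oct 29, Oct 30, Oct 31, Nov 1 — lands on Friday, 2024-11-01.
The date on which the withholding of payment becomes due: 2024-11-01 + 13 days = 2024-11-14.

2024-11-14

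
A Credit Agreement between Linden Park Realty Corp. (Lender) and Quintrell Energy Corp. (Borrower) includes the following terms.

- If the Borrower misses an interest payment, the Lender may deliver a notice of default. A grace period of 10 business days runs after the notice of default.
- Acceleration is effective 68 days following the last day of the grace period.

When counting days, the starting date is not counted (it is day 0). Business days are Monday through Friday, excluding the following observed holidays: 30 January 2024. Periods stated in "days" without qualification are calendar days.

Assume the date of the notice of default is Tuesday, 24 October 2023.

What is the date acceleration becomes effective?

The last day of the grace period: counting 10 business days from Tuesday, 24 October 2023 (Oct 25, Oct 26, Oct 27, Oct 30, Oct 31, Nov 1, Nov 2, Nov 3, Nov 6, Nov 7, skipping weekends) reaches Tuesday, 7 November 2023.
Adding 68 calendar days to 7 November 2023 gives 14 January 2024, which is the date acceleration becomes effective.

14 January 2024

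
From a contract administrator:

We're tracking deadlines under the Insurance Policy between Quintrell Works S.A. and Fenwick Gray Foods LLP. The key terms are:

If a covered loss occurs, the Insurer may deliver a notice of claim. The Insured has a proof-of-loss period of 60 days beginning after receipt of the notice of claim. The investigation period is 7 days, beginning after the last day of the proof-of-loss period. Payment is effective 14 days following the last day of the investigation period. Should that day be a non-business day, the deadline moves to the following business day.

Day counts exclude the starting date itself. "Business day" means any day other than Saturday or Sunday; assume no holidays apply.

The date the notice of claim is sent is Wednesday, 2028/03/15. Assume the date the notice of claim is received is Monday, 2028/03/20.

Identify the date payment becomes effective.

2028/06/09

The last day of the proof-of-loss period: 60 calendar days after 2028/03/20 is 2028/05/19.
The last day of the investigation period: 7 calendar days after 2028/05/19 is 2028/05/26.
The date payment becomes effective: 2028/05/26 + 14 days = 2028/06/09. 2028/06/09 is a Friday, so no roll-forward applies.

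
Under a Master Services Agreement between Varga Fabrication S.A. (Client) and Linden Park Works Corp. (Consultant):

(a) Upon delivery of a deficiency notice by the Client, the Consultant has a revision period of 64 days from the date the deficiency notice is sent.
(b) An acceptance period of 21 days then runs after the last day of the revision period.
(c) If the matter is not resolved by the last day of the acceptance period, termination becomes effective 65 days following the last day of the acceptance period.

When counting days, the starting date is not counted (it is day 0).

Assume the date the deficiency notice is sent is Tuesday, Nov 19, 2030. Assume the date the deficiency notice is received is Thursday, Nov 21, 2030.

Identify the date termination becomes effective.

The last day of the revision period: Nov 19, 2030 + 64 days = Jan 22, 2031.
Adding 21 calendar days to Jan 22, 2031 gives Feb 12, 2031, which is the last day of the acceptance period.
The date termination becomes effective: 65 calendar days after Feb 12, 2031 is Apr 18, 2031.

Apr 18, 2031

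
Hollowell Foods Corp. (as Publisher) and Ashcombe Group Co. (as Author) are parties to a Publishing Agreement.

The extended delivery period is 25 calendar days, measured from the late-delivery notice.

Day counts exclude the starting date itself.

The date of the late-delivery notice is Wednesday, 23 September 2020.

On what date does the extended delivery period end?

The last day of the extended delivery period: 23 September 2020 + 25 days = 18 October 2020.

18 October 2020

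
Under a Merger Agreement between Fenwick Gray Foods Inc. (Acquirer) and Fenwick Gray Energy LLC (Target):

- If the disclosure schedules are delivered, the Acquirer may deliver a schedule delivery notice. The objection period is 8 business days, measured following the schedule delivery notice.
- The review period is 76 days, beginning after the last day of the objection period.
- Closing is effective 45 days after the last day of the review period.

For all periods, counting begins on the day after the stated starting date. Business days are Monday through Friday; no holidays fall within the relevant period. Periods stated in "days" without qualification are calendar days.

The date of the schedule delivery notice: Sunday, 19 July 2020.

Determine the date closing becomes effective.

The last day of the objection period: 8 business days after Sunday, 19 July 2020, skipping weekends — Jul 20, Jul 21, Jul 22, Jul 23, Jul 24, Jul 27, Jul 28, Jul 29 — lands on Wednesday, 29 July 2020.
Adding 76 calendar days to 29 July 2020 gives 13 October 2020, which is the last day of the review period.
Adding 45 calendar days to 13 October 2020 gives 27 November 2020, which is the date closing becomes effective.

27 November 2020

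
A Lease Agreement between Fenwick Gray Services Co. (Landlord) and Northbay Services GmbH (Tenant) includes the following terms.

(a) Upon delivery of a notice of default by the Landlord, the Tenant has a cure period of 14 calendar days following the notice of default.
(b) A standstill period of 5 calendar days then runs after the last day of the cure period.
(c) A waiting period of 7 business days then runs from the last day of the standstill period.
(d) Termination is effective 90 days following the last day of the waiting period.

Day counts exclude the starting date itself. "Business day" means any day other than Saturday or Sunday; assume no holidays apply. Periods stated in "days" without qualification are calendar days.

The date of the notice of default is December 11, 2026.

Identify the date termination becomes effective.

April 8, 2027

The last day of the cure period: December 11, 2026 + 14 days = December 25, 2026.
Adding 5 calendar days to December 25, 2026 gives December 30, 2026, which is the last day of the standstill period.
The last day of the waiting period: counting 7 business days from Wednesday, December 30, 2026 (Dec 31, Jan 1, Jan 4, Jan 5, Jan 6, Jan 7, Jan 8, skipping weekends) reaches Friday, January 8, 2027.
The date termination becomes effective: 90 calendar days after January 8, 2027 is April 8, 2027.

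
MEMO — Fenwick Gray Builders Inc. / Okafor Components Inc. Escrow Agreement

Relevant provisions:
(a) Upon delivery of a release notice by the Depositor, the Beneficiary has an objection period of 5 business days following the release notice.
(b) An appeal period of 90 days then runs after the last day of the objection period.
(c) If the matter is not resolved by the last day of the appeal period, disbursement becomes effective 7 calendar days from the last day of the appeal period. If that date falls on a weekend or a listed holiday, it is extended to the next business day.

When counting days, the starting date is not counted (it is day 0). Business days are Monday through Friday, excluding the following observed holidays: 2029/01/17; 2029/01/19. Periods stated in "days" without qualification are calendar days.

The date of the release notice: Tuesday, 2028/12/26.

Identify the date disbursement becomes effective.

2029/04/09

The last day of the objection period: 5 business days after Tuesday, 2028/12/26, skipping weekends — Dec 27, Dec 28, Dec 29, Jan 1, Jan 2 — lands on Tuesday, 2029/01/02.
The last day of the appeal period: 90 calendar days after 2029/01/02 is 2029/04/02.
The date disbursement becomes effective: 2029/04/02 + 7 days = 2029/04/09. 2029/04/09 is a Monday and is not a listed holiday, so no roll-forward applies.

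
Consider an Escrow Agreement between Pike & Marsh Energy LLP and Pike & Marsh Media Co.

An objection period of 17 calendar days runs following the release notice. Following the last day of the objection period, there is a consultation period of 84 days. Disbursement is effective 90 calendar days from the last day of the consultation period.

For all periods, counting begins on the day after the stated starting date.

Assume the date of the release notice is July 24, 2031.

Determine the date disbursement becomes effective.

Adding 17 calendar days to July 24, 2031 gives August 10, 2031, which is the last day of the objection period.
The last day of the consultation period: August 10, 2031 + 84 days = November 2, 2031.
The date disbursement becomes effective: 90 calendar days after November 2, 2031 is January 31, 2032.

January 31, 2032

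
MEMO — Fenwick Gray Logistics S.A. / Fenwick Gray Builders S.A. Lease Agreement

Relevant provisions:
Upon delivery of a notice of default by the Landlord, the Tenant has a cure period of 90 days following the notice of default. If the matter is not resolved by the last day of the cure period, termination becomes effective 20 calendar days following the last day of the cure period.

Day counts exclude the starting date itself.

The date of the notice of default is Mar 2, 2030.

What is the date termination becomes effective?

Jun 20, 2030

The last day of the cure period: 90 calendar days after Mar 2, 2030 is May 31, 2030.
Adding 20 calendar days to May 31, 2030 gives Jun 20, 2030, which is the date termination becomes effective.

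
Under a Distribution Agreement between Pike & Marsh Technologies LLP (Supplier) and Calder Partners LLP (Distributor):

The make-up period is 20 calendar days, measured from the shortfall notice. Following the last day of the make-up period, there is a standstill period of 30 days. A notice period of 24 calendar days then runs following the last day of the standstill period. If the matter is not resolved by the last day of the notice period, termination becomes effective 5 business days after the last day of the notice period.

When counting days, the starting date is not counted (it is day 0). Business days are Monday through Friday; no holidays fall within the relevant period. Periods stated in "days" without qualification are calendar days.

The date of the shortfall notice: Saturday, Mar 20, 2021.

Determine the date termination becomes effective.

Jun 9, 2021

The last day of the make-up period: Mar 20, 2021 + 20 days = Apr 9, 2021.
Adding 30 calendar days to Apr 9, 2021 gives May 9, 2021, which is the last day of the standstill period.
The last day of the notice period: May 9, 2021 + 24 days = Jun 2, 2021.
The date termination becomes effective: 5 business days after Wednesday, Jun 2, 2021, skipping weekends — Jun 3, Jun 4, Jun 7, Jun 8, Jun 9 — lands on Wednesday, Jun 9, 2021.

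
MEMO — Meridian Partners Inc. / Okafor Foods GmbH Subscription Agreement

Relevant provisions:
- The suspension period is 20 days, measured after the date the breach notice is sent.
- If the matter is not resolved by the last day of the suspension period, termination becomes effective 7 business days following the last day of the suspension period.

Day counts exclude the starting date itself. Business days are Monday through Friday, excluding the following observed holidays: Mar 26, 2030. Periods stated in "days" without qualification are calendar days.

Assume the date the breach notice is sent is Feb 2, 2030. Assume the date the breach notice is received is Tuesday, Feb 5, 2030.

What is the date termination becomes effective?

Adding 20 calendar days to Feb 2, 2030 gives Feb 22, 2030, which is the last day of the suspension period.
The date termination becomes effective: 7 business days after Friday, Feb 22, 2030, skipping weekends — Feb 25, Feb 26, Feb 27, Feb 28, Mar 1, Mar 4, Mar 5 — lands on Tuesday, Mar 5, 2030.

Mar 5, 2030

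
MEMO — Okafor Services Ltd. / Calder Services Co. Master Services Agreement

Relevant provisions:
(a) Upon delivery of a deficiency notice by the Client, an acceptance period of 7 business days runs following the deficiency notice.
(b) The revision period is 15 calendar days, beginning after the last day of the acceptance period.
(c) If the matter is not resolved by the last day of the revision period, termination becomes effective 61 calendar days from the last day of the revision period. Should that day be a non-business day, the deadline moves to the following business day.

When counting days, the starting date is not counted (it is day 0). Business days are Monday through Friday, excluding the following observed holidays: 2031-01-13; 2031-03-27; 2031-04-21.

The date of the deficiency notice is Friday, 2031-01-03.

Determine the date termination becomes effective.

2031-04-01

The last day of the acceptance period: 7 business days after Friday, 2031-01-03, skipping weekends and the listed holiday on Jan 13 — Jan 6, Jan 7, Jan 8, Jan 9, Jan 10, Jan 14, Jan 15 — lands on Wednesday, 2031-01-15.
The last day of the revision period: 15 calendar days after 2031-01-15 is 2031-01-30.
Adding 61 calendar days to 2031-01-30 gives 2031-04-01, which is the date termination becomes effective. 2031-04-01 is a Tuesday and is not a listed holiday, so no roll-forward applies.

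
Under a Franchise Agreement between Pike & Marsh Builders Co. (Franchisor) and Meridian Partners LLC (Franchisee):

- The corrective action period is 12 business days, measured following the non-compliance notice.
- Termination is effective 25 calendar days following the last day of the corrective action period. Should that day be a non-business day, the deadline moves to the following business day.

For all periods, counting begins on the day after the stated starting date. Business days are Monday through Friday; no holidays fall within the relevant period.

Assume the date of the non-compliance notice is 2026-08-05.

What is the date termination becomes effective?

2026-09-15

The last day of the corrective action period: 12 business days after Wednesday, 2026-08-05, skipping weekends — Aug 6, Aug 7, Aug 10, Aug 11, …, Aug 19, Aug 20, Aug 21 — lands on Friday, 2026-08-21.
Adding 25 calendar days to 2026-08-21 gives 2026-09-15, which is the date termination becomes effective. 2026-09-15 is a Tuesday, so no roll-forward applies.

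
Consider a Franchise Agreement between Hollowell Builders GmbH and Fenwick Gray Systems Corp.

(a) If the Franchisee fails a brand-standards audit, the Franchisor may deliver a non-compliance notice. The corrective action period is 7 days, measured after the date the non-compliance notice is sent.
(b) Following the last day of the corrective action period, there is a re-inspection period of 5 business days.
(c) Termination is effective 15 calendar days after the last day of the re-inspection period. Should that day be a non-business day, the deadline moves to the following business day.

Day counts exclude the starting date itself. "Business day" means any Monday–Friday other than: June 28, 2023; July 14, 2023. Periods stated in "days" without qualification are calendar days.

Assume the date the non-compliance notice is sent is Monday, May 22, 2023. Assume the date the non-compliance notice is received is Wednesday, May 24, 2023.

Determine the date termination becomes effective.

June 20, 2023

Adding 7 calendar days to May 22, 2023 gives May 29, 2023, which is the last day of the corrective action period.
The last day of the re-inspection period: 5 business days after Monday, May 29, 2023, skipping weekends — May 30, May 31, Jun 1, Jun 2, Jun 5 — lands on Monday, June 5, 2023.
Adding 15 calendar days to June 5, 2023 gives June 20, 2023, which is the date termination becomes effective. June 20, 2023 is a Tuesday and is not a listed holiday, so no roll-forward applies.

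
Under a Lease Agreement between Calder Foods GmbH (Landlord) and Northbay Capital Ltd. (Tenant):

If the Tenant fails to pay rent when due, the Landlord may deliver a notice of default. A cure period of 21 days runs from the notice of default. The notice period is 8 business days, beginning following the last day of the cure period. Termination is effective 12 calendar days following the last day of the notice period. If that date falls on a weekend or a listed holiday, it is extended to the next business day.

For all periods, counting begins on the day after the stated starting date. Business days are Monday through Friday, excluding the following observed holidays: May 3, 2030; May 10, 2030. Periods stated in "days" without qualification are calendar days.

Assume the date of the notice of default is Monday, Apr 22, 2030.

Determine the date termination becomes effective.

Jun 4, 2030

Adding 21 calendar days to Apr 22, 2030 gives May 13, 2030, which is the last day of the cure period.
The last day of the notice period: 8 business days after Monday, May 13, 2030, skipping weekends — May 14, May 15, May 16, May 17, May 20, May 21, May 22, May 23 — lands on Thursday, May 23, 2030.
The date termination becomes effective: May 23, 2030 + 12 days = Jun 4, 2030. Jun 4, 2030 is a Tuesday and is not a listed holiday, so no roll-forward applies.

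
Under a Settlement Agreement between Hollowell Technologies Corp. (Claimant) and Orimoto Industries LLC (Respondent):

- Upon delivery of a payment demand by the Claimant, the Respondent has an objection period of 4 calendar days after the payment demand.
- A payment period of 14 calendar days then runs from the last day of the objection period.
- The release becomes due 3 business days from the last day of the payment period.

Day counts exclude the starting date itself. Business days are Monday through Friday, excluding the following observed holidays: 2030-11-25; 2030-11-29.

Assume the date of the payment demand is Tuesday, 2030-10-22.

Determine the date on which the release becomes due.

2030-11-13

The last day of the objection period: 2030-10-22 + 4 days = 2030-10-26.
The last day of the payment period: 14 calendar days after 2030-10-26 is 2030-11-09.
From Saturday, 2030-11-09, 3 business days (Nov 11, Nov 12, Nov 13, skipping weekends) brings us to Wednesday, 2030-11-13, which is the date on which the release becomes due.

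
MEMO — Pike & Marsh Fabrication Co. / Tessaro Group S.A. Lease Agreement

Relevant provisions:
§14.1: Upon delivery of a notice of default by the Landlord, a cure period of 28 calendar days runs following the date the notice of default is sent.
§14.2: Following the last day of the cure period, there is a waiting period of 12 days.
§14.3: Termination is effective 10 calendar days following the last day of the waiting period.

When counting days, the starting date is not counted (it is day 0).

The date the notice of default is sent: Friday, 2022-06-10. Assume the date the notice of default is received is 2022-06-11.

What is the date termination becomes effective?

The last day of the cure period: 28 calendar days after 2022-06-10 is 2022-07-08.
The last day of the waiting period: 12 calendar days after 2022-07-08 is 2022-07-20.
The date termination becomes effective: 10 calendar days after 2022-07-20 is 2022-07-30.

2022-07-30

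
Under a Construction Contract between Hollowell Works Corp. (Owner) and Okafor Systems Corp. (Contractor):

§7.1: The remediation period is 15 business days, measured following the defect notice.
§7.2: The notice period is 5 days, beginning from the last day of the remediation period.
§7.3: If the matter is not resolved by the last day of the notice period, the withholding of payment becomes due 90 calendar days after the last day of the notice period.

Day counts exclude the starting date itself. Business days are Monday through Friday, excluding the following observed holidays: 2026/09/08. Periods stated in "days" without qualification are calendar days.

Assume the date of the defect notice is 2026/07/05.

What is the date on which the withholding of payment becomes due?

The last day of the remediation period: counting 15 business days from Sunday, 2026/07/05 (Jul 6, Jul 7, Jul 8, Jul 9, …, Jul 22, Jul 23, Jul 24, skipping weekends) reaches Friday, 2026/07/24.
Adding 5 calendar days to 2026/07/24 gives 2026/07/29, which is the last day of the notice period.
The date on which the withholding of payment becomes due: 90 calendar days after 2026/07/29 is 2026/10/27.

2026/10/27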